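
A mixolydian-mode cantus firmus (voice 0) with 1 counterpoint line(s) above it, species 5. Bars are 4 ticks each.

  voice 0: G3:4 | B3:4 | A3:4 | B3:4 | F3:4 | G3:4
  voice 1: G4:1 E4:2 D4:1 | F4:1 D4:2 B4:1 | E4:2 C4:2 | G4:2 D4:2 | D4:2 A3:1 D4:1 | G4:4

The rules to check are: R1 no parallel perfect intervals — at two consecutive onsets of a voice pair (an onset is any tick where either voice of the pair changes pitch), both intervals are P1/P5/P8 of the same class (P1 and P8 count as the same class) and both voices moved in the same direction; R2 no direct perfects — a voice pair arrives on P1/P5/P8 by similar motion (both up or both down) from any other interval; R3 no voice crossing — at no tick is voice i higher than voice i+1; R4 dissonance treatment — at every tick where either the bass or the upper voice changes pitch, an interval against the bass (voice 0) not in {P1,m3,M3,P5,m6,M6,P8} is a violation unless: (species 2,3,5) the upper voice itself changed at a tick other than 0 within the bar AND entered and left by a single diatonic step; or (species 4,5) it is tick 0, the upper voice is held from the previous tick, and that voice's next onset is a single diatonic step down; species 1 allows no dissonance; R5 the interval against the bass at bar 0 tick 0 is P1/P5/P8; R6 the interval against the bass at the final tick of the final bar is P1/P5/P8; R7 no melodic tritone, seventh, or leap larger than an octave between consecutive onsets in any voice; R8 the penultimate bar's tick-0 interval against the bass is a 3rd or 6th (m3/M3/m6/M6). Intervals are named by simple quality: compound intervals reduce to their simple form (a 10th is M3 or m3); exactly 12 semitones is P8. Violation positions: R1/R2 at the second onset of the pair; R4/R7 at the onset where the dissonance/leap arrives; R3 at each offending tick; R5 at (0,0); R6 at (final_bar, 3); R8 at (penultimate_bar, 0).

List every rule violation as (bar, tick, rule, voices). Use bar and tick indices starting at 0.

(1, 0, R4, (0, 1))
(2, 0, R2, (0, 1))
(4, 0, R7, (0,))
(5, 0, R2, (0, 1))

bar 0: v0=G3 v1=G4 downbeat P8
bar 1: v0=B3 v1=F4 downbeat TT
bar 2: v0=A3 v1=E4 downbeat P5
bar 3: v0=B3 v1=G4 downbeat m6
bar 4: v0=F3 v1=D4 downbeat M6
bar 5: v0=G3 v1=G4 downbeat P8
  -> R4 @ bar 1 tick 0 v(0, 1): B3/F4 TT untreated
  -> R2 @ bar 2 tick 0 v(0, 1): B3/B4 P8 -> A3/E4 P5 similar
  -> R7 @ bar 4 tick 0 v(0,): B3->F3 leap 6st
  -> R2 @ bar 5 tick 0 v(0, 1): F3/D4 M6 -> G3/G4 P8 similar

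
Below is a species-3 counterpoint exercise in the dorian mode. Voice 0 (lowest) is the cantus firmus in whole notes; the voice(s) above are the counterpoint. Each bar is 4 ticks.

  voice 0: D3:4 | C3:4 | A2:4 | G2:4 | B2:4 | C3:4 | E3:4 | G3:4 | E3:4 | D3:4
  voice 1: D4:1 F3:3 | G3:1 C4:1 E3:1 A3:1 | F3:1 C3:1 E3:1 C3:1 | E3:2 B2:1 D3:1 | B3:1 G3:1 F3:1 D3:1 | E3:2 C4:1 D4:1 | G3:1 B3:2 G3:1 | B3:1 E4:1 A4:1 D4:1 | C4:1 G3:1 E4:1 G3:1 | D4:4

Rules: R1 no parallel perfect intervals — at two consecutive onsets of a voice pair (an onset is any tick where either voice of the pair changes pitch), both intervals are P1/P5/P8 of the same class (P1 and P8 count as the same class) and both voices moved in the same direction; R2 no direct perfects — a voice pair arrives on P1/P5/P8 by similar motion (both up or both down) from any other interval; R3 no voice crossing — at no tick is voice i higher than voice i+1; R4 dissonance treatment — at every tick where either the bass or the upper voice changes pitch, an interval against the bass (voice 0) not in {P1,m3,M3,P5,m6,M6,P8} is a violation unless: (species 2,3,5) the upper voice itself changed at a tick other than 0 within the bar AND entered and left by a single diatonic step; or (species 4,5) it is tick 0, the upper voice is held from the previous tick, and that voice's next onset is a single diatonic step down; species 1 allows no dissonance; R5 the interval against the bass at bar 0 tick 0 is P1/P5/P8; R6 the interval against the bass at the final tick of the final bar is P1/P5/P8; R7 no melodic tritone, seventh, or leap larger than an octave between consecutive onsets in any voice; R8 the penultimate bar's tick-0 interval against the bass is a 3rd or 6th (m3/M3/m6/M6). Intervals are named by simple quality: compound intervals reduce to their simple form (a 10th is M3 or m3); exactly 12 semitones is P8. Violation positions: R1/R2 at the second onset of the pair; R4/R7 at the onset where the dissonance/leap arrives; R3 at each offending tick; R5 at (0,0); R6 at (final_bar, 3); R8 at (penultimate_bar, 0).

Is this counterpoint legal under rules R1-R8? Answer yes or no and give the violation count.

bar 0: v0=D3 v1=D4 (P8)
bar 1: v0=C3 v1=G3 (P5)
bar 2: v0=A2 v1=F3 (m6)
bar 3: v0=G2 v1=E3 (M6)
bar 4: v0=B2 v1=B3 (P8)
bar 5: v0=C3 v1=E3 (M3)
bar 6: v0=E3 v1=G3 (m3)
bar 7: v0=G3 v1=B3 (M3)
bar 8: v0=E3 v1=C4 (m6)
bar 9: v0=D3 v1=D4 (P8)
  R2 @ bar4.0: G2/D3 P5 -> B2/B3 P8 similar
  R4 @ bar4.2: B2/F3 TT untreated
  R4 @ bar5.3: C3/D4 M2 untreated
  R4 @ bar7.2: G3/A4 M2 untreated

No (4 violations)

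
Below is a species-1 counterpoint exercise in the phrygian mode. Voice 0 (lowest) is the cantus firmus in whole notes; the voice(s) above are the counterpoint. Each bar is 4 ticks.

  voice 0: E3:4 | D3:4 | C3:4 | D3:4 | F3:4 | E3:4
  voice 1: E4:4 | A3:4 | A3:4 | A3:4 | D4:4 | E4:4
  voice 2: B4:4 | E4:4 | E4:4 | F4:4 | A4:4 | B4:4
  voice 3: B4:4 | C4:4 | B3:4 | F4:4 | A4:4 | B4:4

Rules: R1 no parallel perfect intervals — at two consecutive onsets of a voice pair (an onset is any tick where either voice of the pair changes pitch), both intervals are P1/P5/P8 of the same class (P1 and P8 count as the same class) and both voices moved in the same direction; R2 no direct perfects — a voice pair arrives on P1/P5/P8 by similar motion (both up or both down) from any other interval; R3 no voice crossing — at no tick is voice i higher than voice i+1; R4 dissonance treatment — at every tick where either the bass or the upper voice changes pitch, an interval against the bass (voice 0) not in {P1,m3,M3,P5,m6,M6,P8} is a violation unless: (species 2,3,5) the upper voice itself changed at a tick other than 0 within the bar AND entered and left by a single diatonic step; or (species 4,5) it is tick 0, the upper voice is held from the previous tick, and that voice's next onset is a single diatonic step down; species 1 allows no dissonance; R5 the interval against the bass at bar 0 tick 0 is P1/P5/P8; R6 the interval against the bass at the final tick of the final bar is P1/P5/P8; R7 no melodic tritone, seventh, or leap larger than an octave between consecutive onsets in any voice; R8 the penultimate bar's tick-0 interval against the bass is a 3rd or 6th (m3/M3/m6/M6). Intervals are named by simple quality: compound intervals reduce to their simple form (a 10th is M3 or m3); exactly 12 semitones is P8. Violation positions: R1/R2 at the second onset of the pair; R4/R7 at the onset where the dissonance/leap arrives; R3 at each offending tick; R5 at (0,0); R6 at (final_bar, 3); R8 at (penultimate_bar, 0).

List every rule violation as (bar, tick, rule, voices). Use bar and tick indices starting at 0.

bar 0: v0=E3 v1=E4 v2=B4 v3=B4 downbeat P5
bar 1: v0=D3 v1=A3 v2=E4 v3=C4 downbeat m7
bar 2: v0=C3 v1=A3 v2=E4 v3=B3 downbeat M7
bar 3: v0=D3 v1=A3 v2=F4 v3=F4 downbeat m3
bar 4: v0=F3 v1=D4 v2=A4 v3=A4 downbeat M3
bar 5: v0=E3 v1=E4 v2=B4 v3=B4 downbeat P5
  -> R1 @ bar 1 tick 0 v(1, 2): E4/B4 P5 -> A3/E4 P5 similar
  -> R2 @ bar 1 tick 0 v(0, 1): E3/E4 P8 -> D3/A3 P5 similar
  -> R3 @ bar 1 tick 0 v(2, 3): E4 above C4
  -> R4 @ bar 1 tick 0 v(0, 2): D3/E4 M2 untreated
  -> R4 @ bar 1 tick 0 v(0, 3): D3/C4 m7 untreated
  -> R7 @ bar 1 tick 0 v(3,): B4->C4 leap 11st
  -> R3 @ bar 1 tick 1 v(2, 3): E4 above C4
  -> R3 @ bar 1 tick 2 v(2, 3): E4 above C4
  -> R3 @ bar 1 tick 3 v(2, 3): E4 above C4
  -> R3 @ bar 2 tick 0 v(2, 3): E4 above B3
  -> R4 @ bar 2 tick 0 v(0, 3): C3/B3 M7 untreated
  -> R3 @ bar 2 tick 1 v(2, 3): E4 above B3
  -> R3 @ bar 2 tick 2 v(2, 3): E4 above B3
  -> R3 @ bar 2 tick 3 v(2, 3): E4 above B3
  -> R2 @ bar 3 tick 0 v(2, 3): E4/B3 P4 -> F4/F4 P1 similar
  -> R7 @ bar 3 tick 0 v(3,): B3->F4 leap 6st
  -> R1 @ bar 4 tick 0 v(2, 3): F4/F4 P1 -> A4/A4 P1 similar
  -> R2 @ bar 4 tick 0 v(1, 2): A3/F4 m6 -> D4/A4 P5 similar
  -> R2 @ bar 4 tick 0 v(1, 3): A3/F4 m6 -> D4/A4 P5 similar
  -> R1 @ bar 5 tick 0 v(1, 2): D4/A4 P5 -> E4/B4 P5 similar
  -> R1 @ bar 5 tick 0 v(1, 3): D4/A4 P5 -> E4/B4 P5 similar
  -> R1 @ bar 5 tick 0 v(2, 3): A4/A4 P1 -> B4/B4 P1 similar

(1, 0, R1, (1, 2))
(1, 0, R2, (0, 1))
(1, 0, R3, (2, 3))
(1, 0, R4, (0, 2))
(1, 0, R4, (0, 3))
(1, 0, R7, (3,))
(1, 1, R3, (2, 3))
(1, 2, R3, (2, 3))
(1, 3, R3, (2, 3))
(2, 0, R3, (2, 3))
(2, 0, R4, (0, 3))
(2, 1, R3, (2, 3))
(2, 2, R3, (2, 3))
(2, 3, R3, (2, 3))
(3, 0, R2, (2, 3))
(3, 0, R7, (3,))
(4, 0, R1, (2, 3))
(4, 0, R2, (1, 2))
(4, 0, R2, (1, 3))
(5, 0, R1, (1, 2))
(5, 0, R1, (1, 3))
(5, 0, R1, (2, 3))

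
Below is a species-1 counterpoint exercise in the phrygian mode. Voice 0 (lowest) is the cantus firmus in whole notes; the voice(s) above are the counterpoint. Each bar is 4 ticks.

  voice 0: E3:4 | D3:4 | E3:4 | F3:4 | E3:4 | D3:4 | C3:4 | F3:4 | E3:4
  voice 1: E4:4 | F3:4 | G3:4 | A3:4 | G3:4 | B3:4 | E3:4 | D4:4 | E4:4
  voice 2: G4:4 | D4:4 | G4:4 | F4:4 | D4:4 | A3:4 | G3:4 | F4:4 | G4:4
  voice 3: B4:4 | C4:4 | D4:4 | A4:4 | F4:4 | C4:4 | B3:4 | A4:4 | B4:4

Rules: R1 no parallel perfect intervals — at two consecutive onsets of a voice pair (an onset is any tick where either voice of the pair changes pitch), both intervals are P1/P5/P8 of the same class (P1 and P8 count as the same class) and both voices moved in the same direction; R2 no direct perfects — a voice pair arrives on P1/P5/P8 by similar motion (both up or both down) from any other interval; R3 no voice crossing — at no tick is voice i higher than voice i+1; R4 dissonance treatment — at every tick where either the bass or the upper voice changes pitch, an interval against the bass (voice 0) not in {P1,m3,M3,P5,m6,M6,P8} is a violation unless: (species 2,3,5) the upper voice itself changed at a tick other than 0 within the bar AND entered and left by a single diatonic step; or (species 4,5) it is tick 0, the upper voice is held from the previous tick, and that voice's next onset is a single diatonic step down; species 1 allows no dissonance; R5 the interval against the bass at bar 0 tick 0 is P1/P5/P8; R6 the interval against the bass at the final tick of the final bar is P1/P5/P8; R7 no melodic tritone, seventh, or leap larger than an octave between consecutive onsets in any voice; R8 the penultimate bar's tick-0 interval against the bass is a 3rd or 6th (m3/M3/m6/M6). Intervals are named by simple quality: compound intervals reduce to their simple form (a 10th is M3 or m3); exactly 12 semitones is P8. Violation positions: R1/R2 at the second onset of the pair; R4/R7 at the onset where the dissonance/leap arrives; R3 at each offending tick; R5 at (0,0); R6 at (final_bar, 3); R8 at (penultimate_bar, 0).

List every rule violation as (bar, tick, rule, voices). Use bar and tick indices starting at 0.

bar 0: v0=E3 v1=E4 v2=G4 v3=B4 downbeat P5
bar 1: v0=D3 v1=F3 v2=D4 v3=C4 downbeat m7
bar 2: v0=E3 v1=G3 v2=G4 v3=D4 downbeat m7
bar 3: v0=F3 v1=A3 v2=F4 v3=A4 downbeat M3
bar 4: v0=E3 v1=G3 v2=D4 v3=F4 downbeat m2
bar 5: v0=D3 v1=B3 v2=A3 v3=C4 downbeat m7
bar 6: v0=C3 v1=E3 v2=G3 v3=B3 downbeat M7
bar 7: v0=F3 v1=D4 v2=F4 v3=A4 downbeat M3
bar 8: v0=E3 v1=E4 v2=G4 v3=B4 downbeat P5
  -> R5 @ bar 0 tick 0 v(0, 2): opens on m3
  -> R1 @ bar 1 tick 0 v(1, 3): E4/B4 P5 -> F3/C4 P5 similar
  -> R2 @ bar 1 tick 0 v(0, 2): E3/G4 m3 -> D3/D4 P8 similar
  -> R3 @ bar 1 tick 0 v(2, 3): D4 above C4
  -> R4 @ bar 1 tick 0 v(0, 3): D3/C4 m7 untreated
  -> R7 @ bar 1 tick 0 v(1,): E4->F3 leap 11st
  -> R7 @ bar 1 tick 0 v(3,): B4->C4 leap 11st
  -> R3 @ bar 1 tick 1 v(2, 3): D4 above C4
  -> R3 @ bar 1 tick 2 v(2, 3): D4 above C4
  -> R3 @ bar 1 tick 3 v(2, 3): D4 above C4
  -> R1 @ bar 2 tick 0 v(1, 3): F3/C4 P5 -> G3/D4 P5 similar
  -> R2 @ bar 2 tick 0 v(1, 2): F3/D4 M6 -> G3/G4 P8 similar
  -> R3 @ bar 2 tick 0 v(2, 3): G4 above D4
  -> R4 @ bar 2 tick 0 v(0, 3): E3/D4 m7 untreated
  -> R3 @ bar 2 tick 1 v(2, 3): G4 above D4
  -> R3 @ bar 2 tick 2 v(2, 3): G4 above D4
  -> R3 @ bar 2 tick 3 v(2, 3): G4 above D4
  -> R2 @ bar 3 tick 0 v(1, 3): G3/D4 P5 -> A3/A4 P8 similar
  -> R2 @ bar 4 tick 0 v(1, 2): A3/F4 m6 -> G3/D4 P5 similar
  -> R4 @ bar 4 tick 0 v(0, 2): E3/D4 m7 untreated
  -> R4 @ bar 4 tick 0 v(0, 3): E3/F4 m2 untreated
  -> R2 @ bar 5 tick 0 v(0, 2): E3/D4 m7 -> D3/A3 P5 similar
  -> R3 @ bar 5 tick 0 v(1, 2): B3 above A3
  -> R4 @ bar 5 tick 0 v(0, 3): D3/C4 m7 untreated
  -> R3 @ bar 5 tick 1 v(1, 2): B3 above A3
  -> R3 @ bar 5 tick 2 v(1, 2): B3 above A3
  -> R3 @ bar 5 tick 3 v(1, 2): B3 above A3
  -> R1 @ bar 6 tick 0 v(0, 2): D3/A3 P5 -> C3/G3 P5 similar
  -> R2 @ bar 6 tick 0 v(1, 3): B3/C4 m2 -> E3/B3 P5 similar
  -> R4 @ bar 6 tick 0 v(0, 3): C3/B3 M7 untreated
  -> R1 @ bar 7 tick 0 v(1, 3): E3/B3 P5 -> D4/A4 P5 similar
  -> R2 @ bar 7 tick 0 v(0, 2): C3/G3 P5 -> F3/F4 P8 similar
  -> R7 @ bar 7 tick 0 v(1,): E3->D4 leap 10st
  -> R7 @ bar 7 tick 0 v(2,): G3->F4 leap 10st
  -> R7 @ bar 7 tick 0 v(3,): B3->A4 leap 10st
  -> R8 @ bar 7 tick 0 v(0, 2): penult P8 not 3rd/6th
  -> R1 @ bar 8 tick 0 v(1, 3): D4/A4 P5 -> E4/B4 P5 similar
  -> R6 @ bar 8 tick 3 v(0, 2): closes on m3

(0, 0, R5, (0, 2))
(1, 0, R1, (1, 3))
(1, 0, R2, (0, 2))
(1, 0, R3, (2, 3))
(1, 0, R4, (0, 3))
(1, 0, R7, (1,))
(1, 0, R7, (3,))
(1, 1, R3, (2, 3))
(1, 2, R3, (2, 3))
(1, 3, R3, (2, 3))
(2, 0, R1, (1, 3))
(2, 0, R2, (1, 2))
(2, 0, R3, (2, 3))
(2, 0, R4, (0, 3))
(2, 1, R3, (2, 3))
(2, 2, R3, (2, 3))
(2, 3, R3, (2, 3))
(3, 0, R2, (1, 3))
(4, 0, R2, (1, 2))
(4, 0, R4, (0, 2))
(4, 0, R4, (0, 3))
(5, 0, R2, (0, 2))
(5, 0, R3, (1, 2))
(5, 0, R4, (0, 3))
(5, 1, R3, (1, 2))
(5, 2, R3, (1, 2))
(5, 3, R3, (1, 2))
(6, 0, R1, (0, 2))
(6, 0, R2, (1, 3))
(6, 0, R4, (0, 3))
(7, 0, R1, (1, 3))
(7, 0, R2, (0, 2))
(7, 0, R7, (1,))
(7, 0, R7, (2,))
(7, 0, R7, (3,))
(7, 0, R8, (0, 2))
(8, 0, R1, (1, 3))
(8, 3, R6, (0, 2))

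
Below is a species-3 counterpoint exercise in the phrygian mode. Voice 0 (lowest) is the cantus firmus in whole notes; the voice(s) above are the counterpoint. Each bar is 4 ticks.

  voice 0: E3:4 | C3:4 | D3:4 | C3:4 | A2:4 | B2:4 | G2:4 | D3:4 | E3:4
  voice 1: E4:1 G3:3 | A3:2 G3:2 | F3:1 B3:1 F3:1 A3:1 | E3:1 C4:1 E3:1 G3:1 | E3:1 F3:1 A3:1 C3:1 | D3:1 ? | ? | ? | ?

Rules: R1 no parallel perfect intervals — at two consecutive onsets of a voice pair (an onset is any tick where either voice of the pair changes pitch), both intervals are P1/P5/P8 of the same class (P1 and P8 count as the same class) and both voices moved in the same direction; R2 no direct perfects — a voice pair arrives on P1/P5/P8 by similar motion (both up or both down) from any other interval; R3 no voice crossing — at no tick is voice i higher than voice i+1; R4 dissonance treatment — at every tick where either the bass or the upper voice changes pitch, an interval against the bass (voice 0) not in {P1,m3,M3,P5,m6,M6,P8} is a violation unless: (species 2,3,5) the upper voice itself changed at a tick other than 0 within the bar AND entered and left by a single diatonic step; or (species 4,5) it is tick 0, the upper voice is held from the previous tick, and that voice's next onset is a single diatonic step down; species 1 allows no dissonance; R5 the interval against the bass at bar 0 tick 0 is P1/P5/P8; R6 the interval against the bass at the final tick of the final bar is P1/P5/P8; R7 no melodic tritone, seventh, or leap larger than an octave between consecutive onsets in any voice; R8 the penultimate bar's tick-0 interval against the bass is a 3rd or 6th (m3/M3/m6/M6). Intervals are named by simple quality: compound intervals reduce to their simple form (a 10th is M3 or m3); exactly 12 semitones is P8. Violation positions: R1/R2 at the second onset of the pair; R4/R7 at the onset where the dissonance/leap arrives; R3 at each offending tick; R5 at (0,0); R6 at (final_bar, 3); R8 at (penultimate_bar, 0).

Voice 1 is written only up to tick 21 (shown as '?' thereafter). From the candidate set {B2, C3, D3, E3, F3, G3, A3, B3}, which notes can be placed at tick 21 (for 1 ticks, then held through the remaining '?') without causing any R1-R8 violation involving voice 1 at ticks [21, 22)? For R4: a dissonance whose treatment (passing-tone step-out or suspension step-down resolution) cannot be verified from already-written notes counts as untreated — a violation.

B2: legal
C3: violates R4
D3: legal
E3: violates R4
F3: violates R4
G3: legal
A3: violates R4
B3: legal

{B2, B3, D3, G3}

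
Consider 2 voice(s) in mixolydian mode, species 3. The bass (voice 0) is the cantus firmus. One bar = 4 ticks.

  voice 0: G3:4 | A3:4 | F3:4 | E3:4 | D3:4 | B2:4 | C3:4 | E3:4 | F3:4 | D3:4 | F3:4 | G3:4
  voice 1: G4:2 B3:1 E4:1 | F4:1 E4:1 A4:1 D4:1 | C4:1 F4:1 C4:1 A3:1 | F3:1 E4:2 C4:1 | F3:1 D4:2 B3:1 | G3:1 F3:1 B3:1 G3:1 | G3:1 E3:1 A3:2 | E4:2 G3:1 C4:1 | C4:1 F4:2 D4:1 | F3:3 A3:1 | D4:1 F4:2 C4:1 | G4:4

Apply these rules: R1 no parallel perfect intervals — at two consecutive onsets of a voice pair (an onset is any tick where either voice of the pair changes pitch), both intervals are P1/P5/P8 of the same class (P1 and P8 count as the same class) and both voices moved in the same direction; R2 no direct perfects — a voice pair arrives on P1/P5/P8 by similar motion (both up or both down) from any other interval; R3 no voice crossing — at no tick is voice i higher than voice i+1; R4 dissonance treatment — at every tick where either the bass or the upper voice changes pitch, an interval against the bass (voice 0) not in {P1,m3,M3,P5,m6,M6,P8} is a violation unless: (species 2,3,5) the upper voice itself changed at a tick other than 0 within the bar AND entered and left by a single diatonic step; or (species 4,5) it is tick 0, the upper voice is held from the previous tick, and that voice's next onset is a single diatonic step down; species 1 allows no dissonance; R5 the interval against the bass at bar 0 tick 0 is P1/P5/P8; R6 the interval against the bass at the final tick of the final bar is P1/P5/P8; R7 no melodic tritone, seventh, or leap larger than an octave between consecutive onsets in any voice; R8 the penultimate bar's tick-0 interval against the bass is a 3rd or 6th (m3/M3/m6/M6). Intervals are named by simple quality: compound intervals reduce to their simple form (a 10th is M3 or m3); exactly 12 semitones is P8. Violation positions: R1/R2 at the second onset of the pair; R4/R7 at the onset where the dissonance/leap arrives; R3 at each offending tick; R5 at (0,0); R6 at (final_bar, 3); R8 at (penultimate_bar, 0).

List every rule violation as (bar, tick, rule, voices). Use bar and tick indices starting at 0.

(1, 3, R4, (0, 1))
(2, 0, R2, (0, 1))
(3, 0, R4, (0, 1))
(3, 1, R7, (1,))
(5, 1, R4, (0, 1))
(5, 2, R7, (1,))
(7, 0, R2, (0, 1))
(11, 0, R2, (0, 1))

bar 0: v0=G3 v1=G4 downbeat P8
bar 1: v0=A3 v1=F4 downbeat m6
bar 2: v0=F3 v1=C4 downbeat P5
bar 3: v0=E3 v1=F3 downbeat m2
bar 4: v0=D3 v1=F3 downbeat m3
bar 5: v0=B2 v1=G3 downbeat m6
bar 6: v0=C3 v1=G3 downbeat P5
bar 7: v0=E3 v1=E4 downbeat P8
bar 8: v0=F3 v1=C4 downbeat P5
bar 9: v0=D3 v1=F3 downbeat m3
bar 10: v0=F3 v1=D4 downbeat M6
bar 11: v0=G3 v1=G4 downbeat P8
  -> R4 @ bar 1 tick 3 v(0, 1): A3/D4 P4 untreated
  -> R2 @ bar 2 tick 0 v(0, 1): A3/D4 P4 -> F3/C4 P5 similar
  -> R4 @ bar 3 tick 0 v(0, 1): E3/F3 m2 untreated
  -> R7 @ bar 3 tick 1 v(1,): F3->E4 leap 11st
  -> R4 @ bar 5 tick 1 v(0, 1): B2/F3 TT untreated
  -> R7 @ bar 5 tick 2 v(1,): F3->B3 leap 6st
  -> R2 @ bar 7 tick 0 v(0, 1): C3/A3 M6 -> E3/E4 P8 similar
  -> R2 @ bar 11 tick 0 v(0, 1): F3/C4 P5 -> G3/G4 P8 similar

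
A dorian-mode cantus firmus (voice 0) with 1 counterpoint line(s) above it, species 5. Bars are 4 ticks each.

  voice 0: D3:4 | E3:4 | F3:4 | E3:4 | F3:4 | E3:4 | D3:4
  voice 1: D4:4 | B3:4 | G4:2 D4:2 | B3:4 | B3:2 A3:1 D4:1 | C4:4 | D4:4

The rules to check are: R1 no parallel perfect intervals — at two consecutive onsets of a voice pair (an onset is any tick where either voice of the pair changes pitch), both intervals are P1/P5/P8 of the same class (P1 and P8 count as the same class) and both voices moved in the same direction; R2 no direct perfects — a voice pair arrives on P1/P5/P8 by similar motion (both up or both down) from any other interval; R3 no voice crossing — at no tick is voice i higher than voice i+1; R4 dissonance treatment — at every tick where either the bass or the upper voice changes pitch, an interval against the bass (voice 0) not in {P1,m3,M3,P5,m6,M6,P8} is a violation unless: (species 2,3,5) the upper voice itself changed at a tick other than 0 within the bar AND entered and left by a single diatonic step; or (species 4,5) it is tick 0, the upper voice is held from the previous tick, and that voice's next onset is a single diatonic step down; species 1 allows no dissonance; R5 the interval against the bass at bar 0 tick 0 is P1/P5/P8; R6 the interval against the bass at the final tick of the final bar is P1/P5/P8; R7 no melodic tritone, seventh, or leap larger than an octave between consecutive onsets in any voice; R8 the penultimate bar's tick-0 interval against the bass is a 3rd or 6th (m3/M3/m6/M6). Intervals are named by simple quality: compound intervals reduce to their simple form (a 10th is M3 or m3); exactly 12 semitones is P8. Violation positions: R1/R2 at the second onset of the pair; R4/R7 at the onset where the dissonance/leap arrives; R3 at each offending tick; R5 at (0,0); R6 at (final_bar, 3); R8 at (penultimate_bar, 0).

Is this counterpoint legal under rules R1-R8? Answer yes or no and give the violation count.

bar 0: v0=D3 v1=D4 (P8)
bar 1: v0=E3 v1=B3 (P5)
bar 2: v0=F3 v1=G4 (M2)
bar 3: v0=E3 v1=B3 (P5)
bar 4: v0=F3 v1=B3 (TT)
bar 5: v0=E3 v1=C4 (m6)
bar 6: v0=D3 v1=D4 (P8)
  R4 @ bar2.0: F3/G4 M2 untreated
  R2 @ bar3.0: F3/D4 M6 -> E3/B3 P5 similar

No (2 violations)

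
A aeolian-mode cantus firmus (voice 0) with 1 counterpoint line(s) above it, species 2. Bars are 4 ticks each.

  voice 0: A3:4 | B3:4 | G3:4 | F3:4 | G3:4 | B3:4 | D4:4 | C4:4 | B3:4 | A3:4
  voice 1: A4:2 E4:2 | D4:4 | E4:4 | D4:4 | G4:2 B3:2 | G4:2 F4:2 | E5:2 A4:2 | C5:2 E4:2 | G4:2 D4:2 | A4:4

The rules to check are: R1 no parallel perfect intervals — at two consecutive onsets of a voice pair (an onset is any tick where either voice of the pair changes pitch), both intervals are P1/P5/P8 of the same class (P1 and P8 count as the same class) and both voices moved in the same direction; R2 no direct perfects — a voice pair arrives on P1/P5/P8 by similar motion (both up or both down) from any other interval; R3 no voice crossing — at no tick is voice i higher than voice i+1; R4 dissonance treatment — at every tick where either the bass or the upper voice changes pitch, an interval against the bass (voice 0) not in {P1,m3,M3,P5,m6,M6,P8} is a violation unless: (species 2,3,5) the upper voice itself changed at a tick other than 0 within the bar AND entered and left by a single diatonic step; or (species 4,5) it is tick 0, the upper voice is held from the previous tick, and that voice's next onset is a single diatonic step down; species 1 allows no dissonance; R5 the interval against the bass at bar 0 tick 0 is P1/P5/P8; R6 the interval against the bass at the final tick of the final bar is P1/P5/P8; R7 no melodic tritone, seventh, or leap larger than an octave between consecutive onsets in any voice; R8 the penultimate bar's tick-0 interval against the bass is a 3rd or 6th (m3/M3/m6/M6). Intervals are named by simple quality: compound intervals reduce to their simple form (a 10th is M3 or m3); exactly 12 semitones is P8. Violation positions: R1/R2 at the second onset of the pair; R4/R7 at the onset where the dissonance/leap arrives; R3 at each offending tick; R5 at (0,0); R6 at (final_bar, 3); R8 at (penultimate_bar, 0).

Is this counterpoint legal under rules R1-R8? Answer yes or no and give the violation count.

No (4 violations)

bar 0: v0=A3 v1=A4 (P8)
bar 1: v0=B3 v1=D4 (m3)
bar 2: v0=G3 v1=E4 (M6)
bar 3: v0=F3 v1=D4 (M6)
bar 4: v0=G3 v1=G4 (P8)
bar 5: v0=B3 v1=G4 (m6)
bar 6: v0=D4 v1=E5 (M2)
bar 7: v0=C4 v1=C5 (P8)
bar 8: v0=B3 v1=G4 (m6)
bar 9: v0=A3 v1=A4 (P8)
  R2 @ bar4.0: F3/D4 M6 -> G3/G4 P8 similar
  R4 @ bar5.2: B3/F4 TT untreated
  R4 @ bar6.0: D4/E5 M2 untreated
  R7 @ bar6.0: F4->E5 leap 11st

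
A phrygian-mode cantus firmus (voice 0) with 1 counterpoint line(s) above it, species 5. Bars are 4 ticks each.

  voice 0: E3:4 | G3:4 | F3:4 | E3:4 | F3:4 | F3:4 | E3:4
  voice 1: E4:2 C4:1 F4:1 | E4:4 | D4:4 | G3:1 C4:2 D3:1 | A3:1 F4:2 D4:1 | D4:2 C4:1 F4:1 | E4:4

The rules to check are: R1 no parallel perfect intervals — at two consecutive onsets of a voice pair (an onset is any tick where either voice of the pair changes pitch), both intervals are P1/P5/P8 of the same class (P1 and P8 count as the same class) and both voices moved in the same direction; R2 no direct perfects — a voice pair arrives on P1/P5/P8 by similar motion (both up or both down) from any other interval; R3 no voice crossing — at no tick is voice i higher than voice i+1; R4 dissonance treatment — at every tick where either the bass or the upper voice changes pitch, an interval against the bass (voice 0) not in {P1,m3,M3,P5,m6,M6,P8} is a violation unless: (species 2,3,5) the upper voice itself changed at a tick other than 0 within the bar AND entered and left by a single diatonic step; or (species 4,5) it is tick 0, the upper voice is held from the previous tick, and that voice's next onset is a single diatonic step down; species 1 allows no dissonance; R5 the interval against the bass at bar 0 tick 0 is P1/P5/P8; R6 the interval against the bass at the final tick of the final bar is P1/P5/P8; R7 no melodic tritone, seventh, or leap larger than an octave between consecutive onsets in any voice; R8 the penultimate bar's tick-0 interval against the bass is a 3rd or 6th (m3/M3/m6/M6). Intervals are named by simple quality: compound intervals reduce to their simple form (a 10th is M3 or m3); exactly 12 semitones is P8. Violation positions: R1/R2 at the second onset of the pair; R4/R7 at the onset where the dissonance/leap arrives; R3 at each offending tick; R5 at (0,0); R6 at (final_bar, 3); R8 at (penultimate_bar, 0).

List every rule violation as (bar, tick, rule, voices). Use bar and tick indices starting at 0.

(0, 3, R4, (0, 1))
(3, 3, R3, (0, 1))
(3, 3, R4, (0, 1))
(3, 3, R7, (1,))
(6, 0, R1, (0, 1))

bar 0: v0=E3 v1=E4 downbeat P8
bar 1: v0=G3 v1=E4 downbeat M6
bar 2: v0=F3 v1=D4 downbeat M6
bar 3: v0=E3 v1=G3 downbeat m3
bar 4: v0=F3 v1=A3 downbeat M3
bar 5: v0=F3 v1=D4 downbeat M6
bar 6: v0=E3 v1=E4 downbeat P8
  -> R4 @ bar 0 tick 3 v(0, 1): E3/F4 m2 untreated
  -> R3 @ bar 3 tick 3 v(0, 1): E3 above D3
  -> R4 @ bar 3 tick 3 v(0, 1): E3/D3 M2 untreated
  -> R7 @ bar 3 tick 3 v(1,): C4->D3 leap 10st
  -> R1 @ bar 6 tick 0 v(0, 1): F3/F4 P8 -> E3/E4 P8 similar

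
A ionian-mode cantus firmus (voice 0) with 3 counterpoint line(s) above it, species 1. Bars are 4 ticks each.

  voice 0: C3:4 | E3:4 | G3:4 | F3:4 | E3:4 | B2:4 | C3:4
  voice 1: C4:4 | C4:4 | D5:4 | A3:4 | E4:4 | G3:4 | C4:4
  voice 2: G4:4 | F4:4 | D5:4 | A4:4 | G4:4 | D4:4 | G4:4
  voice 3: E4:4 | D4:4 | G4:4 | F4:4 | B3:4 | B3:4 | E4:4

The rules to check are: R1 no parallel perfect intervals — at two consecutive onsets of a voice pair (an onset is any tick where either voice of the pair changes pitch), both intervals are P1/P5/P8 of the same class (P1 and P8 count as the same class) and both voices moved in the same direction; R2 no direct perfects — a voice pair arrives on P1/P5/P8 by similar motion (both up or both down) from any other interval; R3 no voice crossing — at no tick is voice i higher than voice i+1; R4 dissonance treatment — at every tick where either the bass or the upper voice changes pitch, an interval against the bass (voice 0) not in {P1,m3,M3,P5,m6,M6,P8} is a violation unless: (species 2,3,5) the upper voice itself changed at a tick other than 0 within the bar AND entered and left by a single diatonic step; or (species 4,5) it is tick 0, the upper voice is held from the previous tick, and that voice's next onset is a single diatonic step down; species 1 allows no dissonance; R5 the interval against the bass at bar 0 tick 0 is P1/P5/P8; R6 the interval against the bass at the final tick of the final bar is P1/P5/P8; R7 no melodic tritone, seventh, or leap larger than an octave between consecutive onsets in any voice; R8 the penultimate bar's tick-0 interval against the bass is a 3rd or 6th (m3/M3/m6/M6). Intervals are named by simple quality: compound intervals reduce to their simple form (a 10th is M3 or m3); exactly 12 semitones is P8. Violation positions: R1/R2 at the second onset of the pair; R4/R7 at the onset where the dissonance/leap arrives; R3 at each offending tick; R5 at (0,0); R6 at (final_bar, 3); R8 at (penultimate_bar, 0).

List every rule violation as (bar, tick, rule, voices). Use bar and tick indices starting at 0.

bar 0: v0=C3 v1=C4 v2=G4 v3=E4 downbeat M3
bar 1: v0=E3 v1=C4 v2=F4 v3=D4 downbeat m7
bar 2: v0=G3 v1=D5 v2=D5 v3=G4 downbeat P8
bar 3: v0=F3 v1=A3 v2=A4 v3=F4 downbeat P8
bar 4: v0=E3 v1=E4 v2=G4 v3=B3 downbeat P5
bar 5: v0=B2 v1=G3 v2=D4 v3=B3 downbeat P8
bar 6: v0=C3 v1=C4 v2=G4 v3=E4 downbeat M3
  -> R3 @ bar 0 tick 0 v(2, 3): G4 above E4
  -> R5 @ bar 0 tick 0 v(0, 3): opens on M3
  -> R3 @ bar 0 tick 1 v(2, 3): G4 above E4
  -> R3 @ bar 0 tick 2 v(2, 3): G4 above E4
  -> R3 @ bar 0 tick 3 v(2, 3): G4 above E4
  -> R3 @ bar 1 tick 0 v(2, 3): F4 above D4
  -> R4 @ bar 1 tick 0 v(0, 2): E3/F4 m2 untreated
  -> R4 @ bar 1 tick 0 v(0, 3): E3/D4 m7 untreated
  -> R3 @ bar 1 tick 1 v(2, 3): F4 above D4
  -> R3 @ bar 1 tick 2 v(2, 3): F4 above D4
  -> R3 @ bar 1 tick 3 v(2, 3): F4 above D4
  -> R2 @ bar 2 tick 0 v(0, 1): E3/C4 m6 -> G3/D5 P5 similar
  -> R2 @ bar 2 tick 0 v(0, 2): E3/F4 m2 -> G3/D5 P5 similar
  -> R2 @ bar 2 tick 0 v(0, 3): E3/D4 m7 -> G3/G4 P8 similar
  -> R2 @ bar 2 tick 0 v(1, 2): C4/F4 P4 -> D5/D5 P1 similar
  -> R2 @ bar 2 tick 0 v(1, 3): C4/D4 M2 -> D5/G4 P5 similar
  -> R2 @ bar 2 tick 0 v(2, 3): F4/D4 m3 -> D5/G4 P5 similar
  -> R3 @ bar 2 tick 0 v(2, 3): D5 above G4
  -> R7 @ bar 2 tick 0 v(1,): C4->D5 leap 14st
  -> R3 @ bar 2 tick 1 v(2, 3): D5 above G4
  -> R3 @ bar 2 tick 2 v(2, 3): D5 above G4
  -> R3 @ bar 2 tick 3 v(2, 3): D5 above G4
  -> R1 @ bar 3 tick 0 v(0, 3): G3/G4 P8 -> F3/F4 P8 similar
  -> R1 @ bar 3 tick 0 v(1, 2): D5/D5 P1 -> A3/A4 P8 similar
  -> R3 @ bar 3 tick 0 v(2, 3): A4 above F4
  -> R7 @ bar 3 tick 0 v(1,): D5->A3 leap 17st
  -> R3 @ bar 3 tick 1 v(2, 3): A4 above F4
  -> R3 @ bar 3 tick 2 v(2, 3): A4 above F4
  -> R3 @ bar 3 tick 3 v(2, 3): A4 above F4
  -> R2 @ bar 4 tick 0 v(0, 3): F3/F4 P8 -> E3/B3 P5 similar
  -> R3 @ bar 4 tick 0 v(2, 3): G4 above B3
  -> R7 @ bar 4 tick 0 v(3,): F4->B3 leap 6st
  -> R3 @ bar 4 tick 1 v(2, 3): G4 above B3
  -> R3 @ bar 4 tick 2 v(2, 3): G4 above B3
  -> R3 @ bar 4 tick 3 v(2, 3): G4 above B3
  -> R2 @ bar 5 tick 0 v(1, 2): E4/G4 m3 -> G3/D4 P5 similar
  -> R3 @ bar 5 tick 0 v(2, 3): D4 above B3
  -> R8 @ bar 5 tick 0 v(0, 3): penult P8 not 3rd/6th
  -> R3 @ bar 5 tick 1 v(2, 3): D4 above B3
  -> R3 @ bar 5 tick 2 v(2, 3): D4 above B3
  -> R3 @ bar 5 tick 3 v(2, 3): D4 above B3
  -> R1 @ bar 6 tick 0 v(1, 2): G3/D4 P5 -> C4/G4 P5 similar
  -> R2 @ bar 6 tick 0 v(0, 1): B2/G3 m6 -> C3/C4 P8 similar
  -> R2 @ bar 6 tick 0 v(0, 2): B2/D4 m3 -> C3/G4 P5 similar
  -> R3 @ bar 6 tick 0 v(2, 3): G4 above E4
  -> R3 @ bar 6 tick 1 v(2, 3): G4 above E4
  -> R3 @ bar 6 tick 2 v(2, 3): G4 above E4
  -> R3 @ bar 6 tick 3 v(2, 3): G4 above E4
  -> R6 @ bar 6 tick 3 v(0, 3): closes on M3

(0, 0, R3, (2, 3))
(0, 0, R5, (0, 3))
(0, 1, R3, (2, 3))
(0, 2, R3, (2, 3))
(0, 3, R3, (2, 3))
(1, 0, R3, (2, 3))
(1, 0, R4, (0, 2))
(1, 0, R4, (0, 3))
(1, 1, R3, (2, 3))
(1, 2, R3, (2, 3))
(1, 3, R3, (2, 3))
(2, 0, R2, (0, 1))
(2, 0, R2, (0, 2))
(2, 0, R2, (0, 3))
(2, 0, R2, (1, 2))
(2, 0, R2, (1, 3))
(2, 0, R2, (2, 3))
(2, 0, R3, (2, 3))
(2, 0, R7, (1,))
(2, 1, R3, (2, 3))
(2, 2, R3, (2, 3))
(2, 3, R3, (2, 3))
(3, 0, R1, (0, 3))
(3, 0, R1, (1, 2))
(3, 0, R3, (2, 3))
(3, 0, R7, (1,))
(3, 1, R3, (2, 3))
(3, 2, R3, (2, 3))
(3, 3, R3, (2, 3))
(4, 0, R2, (0, 3))
(4, 0, R3, (2, 3))
(4, 0, R7, (3,))
(4, 1, R3, (2, 3))
(4, 2, R3, (2, 3))
(4, 3, R3, (2, 3))
(5, 0, R2, (1, 2))
(5, 0, R3, (2, 3))
(5, 0, R8, (0, 3))
(5, 1, R3, (2, 3))
(5, 2, R3, (2, 3))
(5, 3, R3, (2, 3))
(6, 0, R1, (1, 2))
(6, 0, R2, (0, 1))
(6, 0, R2, (0, 2))
(6, 0, R3, (2, 3))
(6, 1, R3, (2, 3))
(6, 2, R3, (2, 3))
(6, 3, R3, (2, 3))
(6, 3, R6, (0, 3))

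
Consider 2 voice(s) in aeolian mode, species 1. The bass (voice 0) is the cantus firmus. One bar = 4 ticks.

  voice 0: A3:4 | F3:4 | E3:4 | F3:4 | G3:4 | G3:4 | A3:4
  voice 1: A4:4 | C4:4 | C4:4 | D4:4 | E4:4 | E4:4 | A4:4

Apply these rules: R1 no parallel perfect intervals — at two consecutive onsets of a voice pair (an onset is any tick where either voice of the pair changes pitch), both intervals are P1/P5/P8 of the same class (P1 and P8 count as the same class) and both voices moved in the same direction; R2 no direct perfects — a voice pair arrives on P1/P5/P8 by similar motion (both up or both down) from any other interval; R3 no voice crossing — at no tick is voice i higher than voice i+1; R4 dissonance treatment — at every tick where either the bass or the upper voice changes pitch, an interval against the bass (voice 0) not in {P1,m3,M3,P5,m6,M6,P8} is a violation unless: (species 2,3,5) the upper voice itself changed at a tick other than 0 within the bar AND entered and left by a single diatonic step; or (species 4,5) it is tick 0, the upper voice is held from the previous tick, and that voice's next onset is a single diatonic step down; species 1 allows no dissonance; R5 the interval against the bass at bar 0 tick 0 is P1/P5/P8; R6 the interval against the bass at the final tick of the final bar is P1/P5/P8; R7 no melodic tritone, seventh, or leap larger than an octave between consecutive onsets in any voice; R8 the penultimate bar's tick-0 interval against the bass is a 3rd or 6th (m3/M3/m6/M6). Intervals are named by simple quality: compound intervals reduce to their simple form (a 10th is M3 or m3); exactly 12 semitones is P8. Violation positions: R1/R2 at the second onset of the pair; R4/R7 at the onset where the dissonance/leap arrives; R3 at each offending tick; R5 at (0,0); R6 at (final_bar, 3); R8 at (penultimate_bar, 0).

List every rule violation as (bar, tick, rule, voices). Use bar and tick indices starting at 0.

bar 0: v0=A3 v1=A4 downbeat P8
bar 1: v0=F3 v1=C4 downbeat P5
bar 2: v0=E3 v1=C4 downbeat m6
bar 3: v0=F3 v1=D4 downbeat M6
bar 4: v0=G3 v1=E4 downbeat M6
bar 5: v0=G3 v1=E4 downbeat M6
bar 6: v0=A3 v1=A4 downbeat P8
  -> R2 @ bar 1 tick 0 v(0, 1): A3/A4 P8 -> F3/C4 P5 similar
  -> R2 @ bar 6 tick 0 v(0, 1): G3/E4 M6 -> A3/A4 P8 similar

(1, 0, R2, (0, 1))
(6, 0, R2, (0, 1))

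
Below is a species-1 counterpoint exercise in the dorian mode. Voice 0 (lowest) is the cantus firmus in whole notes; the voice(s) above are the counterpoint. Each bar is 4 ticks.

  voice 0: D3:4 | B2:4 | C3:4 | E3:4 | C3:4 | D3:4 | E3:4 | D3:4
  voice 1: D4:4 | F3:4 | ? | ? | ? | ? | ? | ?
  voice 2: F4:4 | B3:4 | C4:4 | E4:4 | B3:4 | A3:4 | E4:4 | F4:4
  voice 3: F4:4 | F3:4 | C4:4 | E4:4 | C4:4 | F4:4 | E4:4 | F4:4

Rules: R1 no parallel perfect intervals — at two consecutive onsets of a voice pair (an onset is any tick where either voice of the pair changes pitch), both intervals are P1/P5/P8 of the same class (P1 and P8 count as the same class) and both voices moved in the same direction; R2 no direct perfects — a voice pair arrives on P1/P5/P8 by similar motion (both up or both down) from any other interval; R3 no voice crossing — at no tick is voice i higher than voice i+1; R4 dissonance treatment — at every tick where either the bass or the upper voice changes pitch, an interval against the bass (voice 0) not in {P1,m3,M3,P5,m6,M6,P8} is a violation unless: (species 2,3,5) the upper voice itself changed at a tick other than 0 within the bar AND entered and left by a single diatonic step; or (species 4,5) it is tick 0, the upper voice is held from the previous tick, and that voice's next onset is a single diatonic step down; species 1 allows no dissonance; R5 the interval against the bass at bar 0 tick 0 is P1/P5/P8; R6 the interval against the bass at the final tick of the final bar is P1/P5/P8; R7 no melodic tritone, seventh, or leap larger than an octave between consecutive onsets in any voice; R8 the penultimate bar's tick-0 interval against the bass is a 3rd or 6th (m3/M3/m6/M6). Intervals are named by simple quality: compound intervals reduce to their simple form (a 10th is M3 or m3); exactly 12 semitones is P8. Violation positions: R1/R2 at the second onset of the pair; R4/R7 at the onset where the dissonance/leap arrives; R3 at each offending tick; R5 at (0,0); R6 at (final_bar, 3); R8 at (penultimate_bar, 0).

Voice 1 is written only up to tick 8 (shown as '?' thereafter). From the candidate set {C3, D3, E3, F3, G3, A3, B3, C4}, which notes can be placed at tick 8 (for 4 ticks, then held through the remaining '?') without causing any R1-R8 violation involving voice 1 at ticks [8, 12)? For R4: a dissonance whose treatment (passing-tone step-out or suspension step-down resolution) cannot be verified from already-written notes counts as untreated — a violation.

C3: legal
D3: violates R4
E3: legal
F3: violates R4
G3: violates R2
A3: legal
B3: violates R4,R7
C4: violates R1,R2

{A3, C3, E3}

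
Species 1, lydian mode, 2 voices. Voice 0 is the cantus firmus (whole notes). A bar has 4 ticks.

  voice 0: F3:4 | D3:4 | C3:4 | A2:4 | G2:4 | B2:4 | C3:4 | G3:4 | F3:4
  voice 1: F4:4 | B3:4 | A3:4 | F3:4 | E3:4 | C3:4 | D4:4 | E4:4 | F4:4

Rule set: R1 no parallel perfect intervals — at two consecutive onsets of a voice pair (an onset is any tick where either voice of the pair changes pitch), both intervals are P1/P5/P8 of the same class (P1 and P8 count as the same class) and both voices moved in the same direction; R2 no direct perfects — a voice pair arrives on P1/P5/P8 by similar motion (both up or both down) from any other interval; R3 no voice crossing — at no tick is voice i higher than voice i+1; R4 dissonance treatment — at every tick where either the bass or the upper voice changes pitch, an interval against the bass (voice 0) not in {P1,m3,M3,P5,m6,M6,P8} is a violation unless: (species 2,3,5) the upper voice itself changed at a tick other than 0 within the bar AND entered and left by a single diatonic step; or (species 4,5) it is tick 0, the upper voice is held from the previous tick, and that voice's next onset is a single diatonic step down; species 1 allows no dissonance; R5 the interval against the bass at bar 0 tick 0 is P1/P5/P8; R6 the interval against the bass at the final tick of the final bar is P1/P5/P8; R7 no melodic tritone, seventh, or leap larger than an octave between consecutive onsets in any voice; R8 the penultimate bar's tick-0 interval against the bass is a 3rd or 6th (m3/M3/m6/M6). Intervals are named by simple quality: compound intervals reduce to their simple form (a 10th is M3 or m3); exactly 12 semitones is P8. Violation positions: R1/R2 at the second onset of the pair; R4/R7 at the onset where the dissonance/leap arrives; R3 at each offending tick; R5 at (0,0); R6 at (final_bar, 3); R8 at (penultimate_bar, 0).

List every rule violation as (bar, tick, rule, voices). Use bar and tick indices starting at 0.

(1, 0, R7, (1,))
(5, 0, R4, (0, 1))
(6, 0, R4, (0, 1))
(6, 0, R7, (1,))

bar 0: v0=F3 v1=F4 downbeat P8
bar 1: v0=D3 v1=B3 downbeat M6
bar 2: v0=C3 v1=A3 downbeat M6
bar 3: v0=A2 v1=F3 downbeat m6
bar 4: v0=G2 v1=E3 downbeat M6
bar 5: v0=B2 v1=C3 downbeat m2
bar 6: v0=C3 v1=D4 downbeat M2
bar 7: v0=G3 v1=E4 downbeat M6
bar 8: v0=F3 v1=F4 downbeat P8
  -> R7 @ bar 1 tick 0 v(1,): F4->B3 leap 6st
  -> R4 @ bar 5 tick 0 v(0, 1): B2/C3 m2 untreated
  -> R4 @ bar 6 tick 0 v(0, 1): C3/D4 M2 untreated
  -> R7 @ bar 6 tick 0 v(1,): C3->D4 leap 14st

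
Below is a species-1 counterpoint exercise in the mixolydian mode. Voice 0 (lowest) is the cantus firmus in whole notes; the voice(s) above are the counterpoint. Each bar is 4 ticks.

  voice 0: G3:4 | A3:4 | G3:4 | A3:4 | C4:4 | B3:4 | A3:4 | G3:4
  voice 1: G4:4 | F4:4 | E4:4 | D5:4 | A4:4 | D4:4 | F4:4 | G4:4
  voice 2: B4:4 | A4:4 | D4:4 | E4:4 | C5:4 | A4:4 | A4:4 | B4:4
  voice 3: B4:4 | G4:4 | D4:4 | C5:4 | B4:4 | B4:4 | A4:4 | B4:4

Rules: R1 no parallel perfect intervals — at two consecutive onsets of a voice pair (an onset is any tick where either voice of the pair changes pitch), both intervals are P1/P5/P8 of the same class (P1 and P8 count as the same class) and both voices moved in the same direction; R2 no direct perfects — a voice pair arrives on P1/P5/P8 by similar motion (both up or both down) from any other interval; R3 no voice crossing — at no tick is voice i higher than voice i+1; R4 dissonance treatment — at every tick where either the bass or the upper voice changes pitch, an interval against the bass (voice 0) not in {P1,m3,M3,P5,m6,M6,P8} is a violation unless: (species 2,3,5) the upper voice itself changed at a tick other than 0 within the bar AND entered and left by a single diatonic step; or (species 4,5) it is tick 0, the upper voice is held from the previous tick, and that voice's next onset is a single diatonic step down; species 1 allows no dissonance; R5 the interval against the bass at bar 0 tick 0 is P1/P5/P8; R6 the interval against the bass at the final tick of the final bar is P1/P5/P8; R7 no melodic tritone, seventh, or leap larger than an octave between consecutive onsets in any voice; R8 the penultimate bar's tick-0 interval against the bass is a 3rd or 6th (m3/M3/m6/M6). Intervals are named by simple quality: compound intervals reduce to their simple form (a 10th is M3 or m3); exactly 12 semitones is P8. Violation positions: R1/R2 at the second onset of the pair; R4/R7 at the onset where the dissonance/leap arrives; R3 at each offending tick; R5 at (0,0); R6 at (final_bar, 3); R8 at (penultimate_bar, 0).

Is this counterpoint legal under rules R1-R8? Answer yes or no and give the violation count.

No (36 violations)

bar 0: v0=G3 v1=G4 v2=B4 v3=B4 (M3)
bar 1: v0=A3 v1=F4 v2=A4 v3=G4 (m7)
bar 2: v0=G3 v1=E4 v2=D4 v3=D4 (P5)
bar 3: v0=A3 v1=D5 v2=E4 v3=C5 (m3)
bar 4: v0=C4 v1=A4 v2=C5 v3=B4 (M7)
bar 5: v0=B3 v1=D4 v2=A4 v3=B4 (P8)
bar 6: v0=A3 v1=F4 v2=A4 v3=A4 (P8)
bar 7: v0=G3 v1=G4 v2=B4 v3=B4 (M3)
  R5 @ bar0.0: opens on M3
  R5 @ bar0.0: opens on M3
  R3 @ bar1.0: A4 above G4
  R4 @ bar1.0: A3/G4 m7 untreated
  R3 @ bar1.1: A4 above G4
  R3 @ bar1.2: A4 above G4
  R3 @ bar1.3: A4 above G4
  R2 @ bar2.0: A3/A4 P8 -> G3/D4 P5 similar
  R2 @ bar2.0: A3/G4 m7 -> G3/D4 P5 similar
  R2 @ bar2.0: A4/G4 M2 -> D4/D4 P1 similar
  R3 @ bar2.0: E4 above D4
  R3 @ bar2.1: E4 above D4
  R3 @ bar2.2: E4 above D4
  R3 @ bar2.3: E4 above D4
  R1 @ bar3.0: G3/D4 P5 -> A3/E4 P5 similar
  R3 @ bar3.0: D5 above E4
  R4 @ bar3.0: A3/D5 P4 untreated
  R7 @ bar3.0: E4->D5 leap 10st
  R7 @ bar3.0: D4->C5 leap 10st
  R3 @ bar3.1: D5 above E4
  R3 @ bar3.2: D5 above E4
  R3 @ bar3.3: D5 above E4
  R2 @ bar4.0: A3/E4 P5 -> C4/C5 P8 similar
  R3 @ bar4.0: C5 above B4
  R4 @ bar4.0: C4/B4 M7 untreated
  R3 @ bar4.1: C5 above B4
  R3 @ bar4.2: C5 above B4
  R3 @ bar4.3: C5 above B4
  R2 @ bar5.0: A4/C5 m3 -> D4/A4 P5 similar
  R4 @ bar5.0: B3/A4 m7 untreated
  R1 @ bar6.0: B3/B4 P8 -> A3/A4 P8 similar
  R8 @ bar6.0: penult P8 not 3rd/6th
  R8 @ bar6.0: penult P8 not 3rd/6th
  R1 @ bar7.0: A4/A4 P1 -> B4/B4 P1 similar
  R6 @ bar7.3: closes on M3
  R6 @ bar7.3: closes on M3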